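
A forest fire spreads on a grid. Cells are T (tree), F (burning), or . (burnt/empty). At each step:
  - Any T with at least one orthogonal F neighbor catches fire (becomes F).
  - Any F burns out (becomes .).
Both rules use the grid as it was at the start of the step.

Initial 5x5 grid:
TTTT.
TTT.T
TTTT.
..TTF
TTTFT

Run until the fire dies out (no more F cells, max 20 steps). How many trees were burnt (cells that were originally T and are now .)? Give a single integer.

Step 1: +3 fires, +2 burnt (F count now 3)
Step 2: +3 fires, +3 burnt (F count now 3)
Step 3: +2 fires, +3 burnt (F count now 2)
Step 4: +2 fires, +2 burnt (F count now 2)
Step 5: +3 fires, +2 burnt (F count now 3)
Step 6: +3 fires, +3 burnt (F count now 3)
Step 7: +1 fires, +3 burnt (F count now 1)
Step 8: +0 fires, +1 burnt (F count now 0)
Fire out after step 8
Initially T: 18, now '.': 24
Total burnt (originally-T cells now '.'): 17

Answer: 17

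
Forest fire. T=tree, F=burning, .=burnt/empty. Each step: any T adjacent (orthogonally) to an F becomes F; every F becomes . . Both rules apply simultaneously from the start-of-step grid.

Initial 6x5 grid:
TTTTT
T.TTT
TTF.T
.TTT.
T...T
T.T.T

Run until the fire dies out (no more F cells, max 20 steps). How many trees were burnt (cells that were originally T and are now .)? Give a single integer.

Answer: 15

Derivation:
Step 1: +3 fires, +1 burnt (F count now 3)
Step 2: +5 fires, +3 burnt (F count now 5)
Step 3: +4 fires, +5 burnt (F count now 4)
Step 4: +3 fires, +4 burnt (F count now 3)
Step 5: +0 fires, +3 burnt (F count now 0)
Fire out after step 5
Initially T: 20, now '.': 25
Total burnt (originally-T cells now '.'): 15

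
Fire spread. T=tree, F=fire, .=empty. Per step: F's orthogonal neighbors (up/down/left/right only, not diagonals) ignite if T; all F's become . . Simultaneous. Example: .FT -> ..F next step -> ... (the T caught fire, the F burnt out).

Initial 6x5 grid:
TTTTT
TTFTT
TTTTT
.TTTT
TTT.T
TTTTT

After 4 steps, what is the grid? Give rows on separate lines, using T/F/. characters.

Step 1: 4 trees catch fire, 1 burn out
  TTFTT
  TF.FT
  TTFTT
  .TTTT
  TTT.T
  TTTTT
Step 2: 7 trees catch fire, 4 burn out
  TF.FT
  F...F
  TF.FT
  .TFTT
  TTT.T
  TTTTT
Step 3: 7 trees catch fire, 7 burn out
  F...F
  .....
  F...F
  .F.FT
  TTF.T
  TTTTT
Step 4: 3 trees catch fire, 7 burn out
  .....
  .....
  .....
  ....F
  TF..T
  TTFTT

.....
.....
.....
....F
TF..T
TTFTT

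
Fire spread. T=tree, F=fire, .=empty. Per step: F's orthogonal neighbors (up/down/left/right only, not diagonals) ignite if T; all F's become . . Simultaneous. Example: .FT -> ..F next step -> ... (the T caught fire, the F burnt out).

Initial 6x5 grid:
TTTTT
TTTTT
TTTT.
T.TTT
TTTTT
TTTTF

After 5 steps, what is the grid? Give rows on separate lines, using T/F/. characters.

Step 1: 2 trees catch fire, 1 burn out
  TTTTT
  TTTTT
  TTTT.
  T.TTT
  TTTTF
  TTTF.
Step 2: 3 trees catch fire, 2 burn out
  TTTTT
  TTTTT
  TTTT.
  T.TTF
  TTTF.
  TTF..
Step 3: 3 trees catch fire, 3 burn out
  TTTTT
  TTTTT
  TTTT.
  T.TF.
  TTF..
  TF...
Step 4: 4 trees catch fire, 3 burn out
  TTTTT
  TTTTT
  TTTF.
  T.F..
  TF...
  F....
Step 5: 3 trees catch fire, 4 burn out
  TTTTT
  TTTFT
  TTF..
  T....
  F....
  .....

TTTTT
TTTFT
TTF..
T....
F....
.....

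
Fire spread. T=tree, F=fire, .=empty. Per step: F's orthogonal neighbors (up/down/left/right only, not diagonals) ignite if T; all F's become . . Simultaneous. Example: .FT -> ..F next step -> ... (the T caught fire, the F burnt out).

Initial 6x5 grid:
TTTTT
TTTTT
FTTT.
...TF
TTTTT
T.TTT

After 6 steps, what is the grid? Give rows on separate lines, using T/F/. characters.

Step 1: 4 trees catch fire, 2 burn out
  TTTTT
  FTTTT
  .FTT.
  ...F.
  TTTTF
  T.TTT
Step 2: 6 trees catch fire, 4 burn out
  FTTTT
  .FTTT
  ..FF.
  .....
  TTTF.
  T.TTF
Step 3: 5 trees catch fire, 6 burn out
  .FTTT
  ..FFT
  .....
  .....
  TTF..
  T.TF.
Step 4: 5 trees catch fire, 5 burn out
  ..FFT
  ....F
  .....
  .....
  TF...
  T.F..
Step 5: 2 trees catch fire, 5 burn out
  ....F
  .....
  .....
  .....
  F....
  T....
Step 6: 1 trees catch fire, 2 burn out
  .....
  .....
  .....
  .....
  .....
  F....

.....
.....
.....
.....
.....
F....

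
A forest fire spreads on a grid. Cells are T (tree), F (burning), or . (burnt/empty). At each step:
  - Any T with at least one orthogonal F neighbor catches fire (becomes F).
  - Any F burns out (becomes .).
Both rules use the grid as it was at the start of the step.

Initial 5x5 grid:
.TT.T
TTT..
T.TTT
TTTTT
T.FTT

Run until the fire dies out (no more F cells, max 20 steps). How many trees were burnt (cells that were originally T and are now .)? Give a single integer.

Answer: 17

Derivation:
Step 1: +2 fires, +1 burnt (F count now 2)
Step 2: +4 fires, +2 burnt (F count now 4)
Step 3: +4 fires, +4 burnt (F count now 4)
Step 4: +5 fires, +4 burnt (F count now 5)
Step 5: +2 fires, +5 burnt (F count now 2)
Step 6: +0 fires, +2 burnt (F count now 0)
Fire out after step 6
Initially T: 18, now '.': 24
Total burnt (originally-T cells now '.'): 17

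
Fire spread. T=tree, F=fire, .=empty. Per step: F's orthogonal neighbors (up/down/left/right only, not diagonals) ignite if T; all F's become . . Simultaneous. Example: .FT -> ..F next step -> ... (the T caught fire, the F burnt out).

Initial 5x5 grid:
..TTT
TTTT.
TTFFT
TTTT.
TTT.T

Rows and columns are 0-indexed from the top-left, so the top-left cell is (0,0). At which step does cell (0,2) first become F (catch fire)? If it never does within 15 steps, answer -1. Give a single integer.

Step 1: cell (0,2)='T' (+6 fires, +2 burnt)
Step 2: cell (0,2)='F' (+6 fires, +6 burnt)
  -> target ignites at step 2
Step 3: cell (0,2)='.' (+4 fires, +6 burnt)
Step 4: cell (0,2)='.' (+1 fires, +4 burnt)
Step 5: cell (0,2)='.' (+0 fires, +1 burnt)
  fire out at step 5

2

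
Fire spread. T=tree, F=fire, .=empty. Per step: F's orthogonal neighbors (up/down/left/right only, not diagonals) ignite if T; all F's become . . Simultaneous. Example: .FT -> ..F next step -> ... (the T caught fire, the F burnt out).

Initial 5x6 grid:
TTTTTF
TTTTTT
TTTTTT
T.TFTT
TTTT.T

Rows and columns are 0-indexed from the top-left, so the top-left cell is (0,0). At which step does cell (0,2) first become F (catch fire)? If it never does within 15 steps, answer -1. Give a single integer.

Step 1: cell (0,2)='T' (+6 fires, +2 burnt)
Step 2: cell (0,2)='T' (+8 fires, +6 burnt)
Step 3: cell (0,2)='F' (+5 fires, +8 burnt)
  -> target ignites at step 3
Step 4: cell (0,2)='.' (+4 fires, +5 burnt)
Step 5: cell (0,2)='.' (+3 fires, +4 burnt)
Step 6: cell (0,2)='.' (+0 fires, +3 burnt)
  fire out at step 6

3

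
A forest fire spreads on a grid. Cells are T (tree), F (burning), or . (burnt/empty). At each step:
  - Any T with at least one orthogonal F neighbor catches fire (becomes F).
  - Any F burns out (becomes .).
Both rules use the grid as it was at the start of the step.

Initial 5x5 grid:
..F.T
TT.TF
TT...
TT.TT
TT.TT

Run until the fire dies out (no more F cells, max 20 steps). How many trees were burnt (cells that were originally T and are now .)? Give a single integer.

Answer: 2

Derivation:
Step 1: +2 fires, +2 burnt (F count now 2)
Step 2: +0 fires, +2 burnt (F count now 0)
Fire out after step 2
Initially T: 14, now '.': 13
Total burnt (originally-T cells now '.'): 2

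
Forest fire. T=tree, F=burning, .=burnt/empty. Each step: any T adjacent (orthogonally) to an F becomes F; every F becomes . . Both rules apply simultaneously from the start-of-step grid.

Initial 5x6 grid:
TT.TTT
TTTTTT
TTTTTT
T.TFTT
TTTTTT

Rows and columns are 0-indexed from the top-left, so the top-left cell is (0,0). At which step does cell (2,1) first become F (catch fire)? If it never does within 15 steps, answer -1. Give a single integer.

Step 1: cell (2,1)='T' (+4 fires, +1 burnt)
Step 2: cell (2,1)='T' (+6 fires, +4 burnt)
Step 3: cell (2,1)='F' (+7 fires, +6 burnt)
  -> target ignites at step 3
Step 4: cell (2,1)='.' (+5 fires, +7 burnt)
Step 5: cell (2,1)='.' (+4 fires, +5 burnt)
Step 6: cell (2,1)='.' (+1 fires, +4 burnt)
Step 7: cell (2,1)='.' (+0 fires, +1 burnt)
  fire out at step 7

3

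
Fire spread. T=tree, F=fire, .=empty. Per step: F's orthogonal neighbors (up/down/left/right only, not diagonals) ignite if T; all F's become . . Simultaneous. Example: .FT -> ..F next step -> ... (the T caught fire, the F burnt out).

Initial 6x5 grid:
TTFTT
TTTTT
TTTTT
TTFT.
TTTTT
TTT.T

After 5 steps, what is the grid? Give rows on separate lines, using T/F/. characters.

Step 1: 7 trees catch fire, 2 burn out
  TF.FT
  TTFTT
  TTFTT
  TF.F.
  TTFTT
  TTT.T
Step 2: 10 trees catch fire, 7 burn out
  F...F
  TF.FT
  TF.FT
  F....
  TF.FT
  TTF.T
Step 3: 7 trees catch fire, 10 burn out
  .....
  F...F
  F...F
  .....
  F...F
  TF..T
Step 4: 2 trees catch fire, 7 burn out
  .....
  .....
  .....
  .....
  .....
  F...F
Step 5: 0 trees catch fire, 2 burn out
  .....
  .....
  .....
  .....
  .....
  .....

.....
.....
.....
.....
.....
.....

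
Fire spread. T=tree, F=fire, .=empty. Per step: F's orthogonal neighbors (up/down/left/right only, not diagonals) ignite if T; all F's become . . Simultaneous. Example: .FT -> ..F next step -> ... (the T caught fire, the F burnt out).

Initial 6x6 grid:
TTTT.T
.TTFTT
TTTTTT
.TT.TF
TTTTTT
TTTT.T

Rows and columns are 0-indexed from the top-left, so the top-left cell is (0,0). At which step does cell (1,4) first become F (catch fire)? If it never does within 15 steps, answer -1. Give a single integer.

Step 1: cell (1,4)='F' (+7 fires, +2 burnt)
  -> target ignites at step 1
Step 2: cell (1,4)='.' (+7 fires, +7 burnt)
Step 3: cell (1,4)='.' (+5 fires, +7 burnt)
Step 4: cell (1,4)='.' (+5 fires, +5 burnt)
Step 5: cell (1,4)='.' (+2 fires, +5 burnt)
Step 6: cell (1,4)='.' (+2 fires, +2 burnt)
Step 7: cell (1,4)='.' (+1 fires, +2 burnt)
Step 8: cell (1,4)='.' (+0 fires, +1 burnt)
  fire out at step 8

1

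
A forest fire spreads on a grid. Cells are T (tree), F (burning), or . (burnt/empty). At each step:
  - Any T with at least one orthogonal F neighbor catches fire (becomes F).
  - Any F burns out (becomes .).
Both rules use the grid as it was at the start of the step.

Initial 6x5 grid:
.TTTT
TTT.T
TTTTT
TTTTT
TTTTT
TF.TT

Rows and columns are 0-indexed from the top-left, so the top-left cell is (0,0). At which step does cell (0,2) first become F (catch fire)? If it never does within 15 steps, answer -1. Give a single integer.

Step 1: cell (0,2)='T' (+2 fires, +1 burnt)
Step 2: cell (0,2)='T' (+3 fires, +2 burnt)
Step 3: cell (0,2)='T' (+4 fires, +3 burnt)
Step 4: cell (0,2)='T' (+6 fires, +4 burnt)
Step 5: cell (0,2)='T' (+6 fires, +6 burnt)
Step 6: cell (0,2)='F' (+2 fires, +6 burnt)
  -> target ignites at step 6
Step 7: cell (0,2)='.' (+2 fires, +2 burnt)
Step 8: cell (0,2)='.' (+1 fires, +2 burnt)
Step 9: cell (0,2)='.' (+0 fires, +1 burnt)
  fire out at step 9

6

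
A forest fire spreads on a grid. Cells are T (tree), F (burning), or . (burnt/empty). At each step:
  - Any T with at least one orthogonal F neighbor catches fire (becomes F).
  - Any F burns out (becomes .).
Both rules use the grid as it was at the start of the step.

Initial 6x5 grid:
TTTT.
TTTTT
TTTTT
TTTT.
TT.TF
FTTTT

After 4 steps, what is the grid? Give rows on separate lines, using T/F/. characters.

Step 1: 4 trees catch fire, 2 burn out
  TTTT.
  TTTTT
  TTTTT
  TTTT.
  FT.F.
  .FTTF
Step 2: 5 trees catch fire, 4 burn out
  TTTT.
  TTTTT
  TTTTT
  FTTF.
  .F...
  ..FF.
Step 3: 4 trees catch fire, 5 burn out
  TTTT.
  TTTTT
  FTTFT
  .FF..
  .....
  .....
Step 4: 5 trees catch fire, 4 burn out
  TTTT.
  FTTFT
  .FF.F
  .....
  .....
  .....

TTTT.
FTTFT
.FF.F
.....
.....
.....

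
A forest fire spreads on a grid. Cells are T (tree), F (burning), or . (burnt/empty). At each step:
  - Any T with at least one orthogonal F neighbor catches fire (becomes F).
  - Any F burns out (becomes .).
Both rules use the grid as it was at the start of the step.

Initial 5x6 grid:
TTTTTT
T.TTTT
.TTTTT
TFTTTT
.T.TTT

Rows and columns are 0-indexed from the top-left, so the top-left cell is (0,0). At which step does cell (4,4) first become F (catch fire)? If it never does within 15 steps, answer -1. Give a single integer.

Step 1: cell (4,4)='T' (+4 fires, +1 burnt)
Step 2: cell (4,4)='T' (+2 fires, +4 burnt)
Step 3: cell (4,4)='T' (+4 fires, +2 burnt)
Step 4: cell (4,4)='F' (+5 fires, +4 burnt)
  -> target ignites at step 4
Step 5: cell (4,4)='.' (+5 fires, +5 burnt)
Step 6: cell (4,4)='.' (+3 fires, +5 burnt)
Step 7: cell (4,4)='.' (+2 fires, +3 burnt)
Step 8: cell (4,4)='.' (+0 fires, +2 burnt)
  fire out at step 8

4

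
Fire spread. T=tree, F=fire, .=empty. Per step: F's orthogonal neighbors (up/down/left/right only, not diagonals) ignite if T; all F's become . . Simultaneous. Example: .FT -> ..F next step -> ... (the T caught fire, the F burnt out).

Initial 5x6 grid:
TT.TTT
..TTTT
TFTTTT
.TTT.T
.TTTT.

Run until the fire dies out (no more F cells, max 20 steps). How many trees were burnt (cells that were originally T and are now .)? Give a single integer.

Step 1: +3 fires, +1 burnt (F count now 3)
Step 2: +4 fires, +3 burnt (F count now 4)
Step 3: +4 fires, +4 burnt (F count now 4)
Step 4: +4 fires, +4 burnt (F count now 4)
Step 5: +4 fires, +4 burnt (F count now 4)
Step 6: +1 fires, +4 burnt (F count now 1)
Step 7: +0 fires, +1 burnt (F count now 0)
Fire out after step 7
Initially T: 22, now '.': 28
Total burnt (originally-T cells now '.'): 20

Answer: 20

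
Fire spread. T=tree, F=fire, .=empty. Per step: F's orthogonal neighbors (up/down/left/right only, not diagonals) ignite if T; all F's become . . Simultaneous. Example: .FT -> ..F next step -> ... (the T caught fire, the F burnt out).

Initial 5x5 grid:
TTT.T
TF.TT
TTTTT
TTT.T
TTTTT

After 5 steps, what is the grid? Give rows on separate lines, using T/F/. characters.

Step 1: 3 trees catch fire, 1 burn out
  TFT.T
  F..TT
  TFTTT
  TTT.T
  TTTTT
Step 2: 5 trees catch fire, 3 burn out
  F.F.T
  ...TT
  F.FTT
  TFT.T
  TTTTT
Step 3: 4 trees catch fire, 5 burn out
  ....T
  ...TT
  ...FT
  F.F.T
  TFTTT
Step 4: 4 trees catch fire, 4 burn out
  ....T
  ...FT
  ....F
  ....T
  F.FTT
Step 5: 3 trees catch fire, 4 burn out
  ....T
  ....F
  .....
  ....F
  ...FT

....T
....F
.....
....F
...FT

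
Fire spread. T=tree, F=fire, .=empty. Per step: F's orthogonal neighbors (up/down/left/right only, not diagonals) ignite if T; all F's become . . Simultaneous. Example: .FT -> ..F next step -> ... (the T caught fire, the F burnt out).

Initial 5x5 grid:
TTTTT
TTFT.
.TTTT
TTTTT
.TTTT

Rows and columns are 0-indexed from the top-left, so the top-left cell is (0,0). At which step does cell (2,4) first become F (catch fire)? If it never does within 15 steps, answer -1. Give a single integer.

Step 1: cell (2,4)='T' (+4 fires, +1 burnt)
Step 2: cell (2,4)='T' (+6 fires, +4 burnt)
Step 3: cell (2,4)='F' (+6 fires, +6 burnt)
  -> target ignites at step 3
Step 4: cell (2,4)='.' (+4 fires, +6 burnt)
Step 5: cell (2,4)='.' (+1 fires, +4 burnt)
Step 6: cell (2,4)='.' (+0 fires, +1 burnt)
  fire out at step 6

3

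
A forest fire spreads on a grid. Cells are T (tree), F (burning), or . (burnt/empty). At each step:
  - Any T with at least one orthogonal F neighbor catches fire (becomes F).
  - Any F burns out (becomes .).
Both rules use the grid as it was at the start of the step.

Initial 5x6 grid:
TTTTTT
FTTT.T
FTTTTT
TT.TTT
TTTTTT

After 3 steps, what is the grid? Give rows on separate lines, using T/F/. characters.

Step 1: 4 trees catch fire, 2 burn out
  FTTTTT
  .FTT.T
  .FTTTT
  FT.TTT
  TTTTTT
Step 2: 5 trees catch fire, 4 burn out
  .FTTTT
  ..FT.T
  ..FTTT
  .F.TTT
  FTTTTT
Step 3: 4 trees catch fire, 5 burn out
  ..FTTT
  ...F.T
  ...FTT
  ...TTT
  .FTTTT

..FTTT
...F.T
...FTT
...TTT
.FTTTT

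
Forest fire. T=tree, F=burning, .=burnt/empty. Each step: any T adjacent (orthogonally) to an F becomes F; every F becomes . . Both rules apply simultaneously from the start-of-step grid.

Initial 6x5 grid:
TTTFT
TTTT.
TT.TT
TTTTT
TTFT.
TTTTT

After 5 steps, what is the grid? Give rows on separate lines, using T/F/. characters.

Step 1: 7 trees catch fire, 2 burn out
  TTF.F
  TTTF.
  TT.TT
  TTFTT
  TF.F.
  TTFTT
Step 2: 8 trees catch fire, 7 burn out
  TF...
  TTF..
  TT.FT
  TF.FT
  F....
  TF.FT
Step 3: 8 trees catch fire, 8 burn out
  F....
  TF...
  TF..F
  F...F
  .....
  F...F
Step 4: 2 trees catch fire, 8 burn out
  .....
  F....
  F....
  .....
  .....
  .....
Step 5: 0 trees catch fire, 2 burn out
  .....
  .....
  .....
  .....
  .....
  .....

.....
.....
.....
.....
.....
.....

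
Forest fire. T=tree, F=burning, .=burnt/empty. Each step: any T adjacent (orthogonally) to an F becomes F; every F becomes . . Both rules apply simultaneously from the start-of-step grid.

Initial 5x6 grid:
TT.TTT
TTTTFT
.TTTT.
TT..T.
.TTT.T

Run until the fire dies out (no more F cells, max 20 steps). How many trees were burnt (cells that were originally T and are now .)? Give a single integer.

Step 1: +4 fires, +1 burnt (F count now 4)
Step 2: +5 fires, +4 burnt (F count now 5)
Step 3: +2 fires, +5 burnt (F count now 2)
Step 4: +3 fires, +2 burnt (F count now 3)
Step 5: +2 fires, +3 burnt (F count now 2)
Step 6: +2 fires, +2 burnt (F count now 2)
Step 7: +1 fires, +2 burnt (F count now 1)
Step 8: +1 fires, +1 burnt (F count now 1)
Step 9: +0 fires, +1 burnt (F count now 0)
Fire out after step 9
Initially T: 21, now '.': 29
Total burnt (originally-T cells now '.'): 20

Answer: 20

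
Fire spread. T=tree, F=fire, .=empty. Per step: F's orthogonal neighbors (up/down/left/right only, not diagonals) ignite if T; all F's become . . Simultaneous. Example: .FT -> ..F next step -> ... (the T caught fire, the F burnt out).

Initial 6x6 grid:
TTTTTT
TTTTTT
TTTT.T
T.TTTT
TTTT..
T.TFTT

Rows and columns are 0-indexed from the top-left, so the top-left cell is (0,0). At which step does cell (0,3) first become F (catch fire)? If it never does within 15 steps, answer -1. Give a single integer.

Step 1: cell (0,3)='T' (+3 fires, +1 burnt)
Step 2: cell (0,3)='T' (+3 fires, +3 burnt)
Step 3: cell (0,3)='T' (+4 fires, +3 burnt)
Step 4: cell (0,3)='T' (+4 fires, +4 burnt)
Step 5: cell (0,3)='F' (+7 fires, +4 burnt)
  -> target ignites at step 5
Step 6: cell (0,3)='.' (+5 fires, +7 burnt)
Step 7: cell (0,3)='.' (+3 fires, +5 burnt)
Step 8: cell (0,3)='.' (+1 fires, +3 burnt)
Step 9: cell (0,3)='.' (+0 fires, +1 burnt)
  fire out at step 9

5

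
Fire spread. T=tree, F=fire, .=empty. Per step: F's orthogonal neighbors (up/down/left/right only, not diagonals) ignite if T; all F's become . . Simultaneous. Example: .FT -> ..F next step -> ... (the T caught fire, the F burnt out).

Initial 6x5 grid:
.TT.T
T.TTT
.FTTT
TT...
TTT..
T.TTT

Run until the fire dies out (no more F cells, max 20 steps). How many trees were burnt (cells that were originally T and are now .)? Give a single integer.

Step 1: +2 fires, +1 burnt (F count now 2)
Step 2: +4 fires, +2 burnt (F count now 4)
Step 3: +5 fires, +4 burnt (F count now 5)
Step 4: +4 fires, +5 burnt (F count now 4)
Step 5: +2 fires, +4 burnt (F count now 2)
Step 6: +1 fires, +2 burnt (F count now 1)
Step 7: +0 fires, +1 burnt (F count now 0)
Fire out after step 7
Initially T: 19, now '.': 29
Total burnt (originally-T cells now '.'): 18

Answer: 18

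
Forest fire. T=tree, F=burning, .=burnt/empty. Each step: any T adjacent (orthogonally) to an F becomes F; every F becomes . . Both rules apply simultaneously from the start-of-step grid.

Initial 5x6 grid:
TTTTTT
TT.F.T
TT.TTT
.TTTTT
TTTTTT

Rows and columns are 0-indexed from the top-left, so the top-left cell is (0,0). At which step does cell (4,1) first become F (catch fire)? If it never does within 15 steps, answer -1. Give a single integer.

Step 1: cell (4,1)='T' (+2 fires, +1 burnt)
Step 2: cell (4,1)='T' (+4 fires, +2 burnt)
Step 3: cell (4,1)='T' (+6 fires, +4 burnt)
Step 4: cell (4,1)='T' (+7 fires, +6 burnt)
Step 5: cell (4,1)='F' (+4 fires, +7 burnt)
  -> target ignites at step 5
Step 6: cell (4,1)='.' (+2 fires, +4 burnt)
Step 7: cell (4,1)='.' (+0 fires, +2 burnt)
  fire out at step 7

5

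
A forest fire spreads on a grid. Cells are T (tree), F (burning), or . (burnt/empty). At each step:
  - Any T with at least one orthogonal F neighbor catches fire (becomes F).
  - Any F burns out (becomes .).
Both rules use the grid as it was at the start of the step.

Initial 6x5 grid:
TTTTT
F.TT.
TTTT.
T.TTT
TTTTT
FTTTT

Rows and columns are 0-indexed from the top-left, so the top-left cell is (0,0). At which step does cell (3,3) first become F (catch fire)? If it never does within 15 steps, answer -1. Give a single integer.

Step 1: cell (3,3)='T' (+4 fires, +2 burnt)
Step 2: cell (3,3)='T' (+5 fires, +4 burnt)
Step 3: cell (3,3)='T' (+4 fires, +5 burnt)
Step 4: cell (3,3)='T' (+6 fires, +4 burnt)
Step 5: cell (3,3)='F' (+4 fires, +6 burnt)
  -> target ignites at step 5
Step 6: cell (3,3)='.' (+1 fires, +4 burnt)
Step 7: cell (3,3)='.' (+0 fires, +1 burnt)
  fire out at step 7

5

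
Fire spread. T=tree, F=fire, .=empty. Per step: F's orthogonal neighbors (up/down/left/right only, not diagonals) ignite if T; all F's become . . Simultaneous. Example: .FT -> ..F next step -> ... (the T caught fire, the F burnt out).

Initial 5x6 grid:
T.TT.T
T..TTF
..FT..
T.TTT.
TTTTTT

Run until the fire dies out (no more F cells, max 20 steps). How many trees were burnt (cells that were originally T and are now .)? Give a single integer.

Step 1: +4 fires, +2 burnt (F count now 4)
Step 2: +3 fires, +4 burnt (F count now 3)
Step 3: +4 fires, +3 burnt (F count now 4)
Step 4: +3 fires, +4 burnt (F count now 3)
Step 5: +2 fires, +3 burnt (F count now 2)
Step 6: +0 fires, +2 burnt (F count now 0)
Fire out after step 6
Initially T: 18, now '.': 28
Total burnt (originally-T cells now '.'): 16

Answer: 16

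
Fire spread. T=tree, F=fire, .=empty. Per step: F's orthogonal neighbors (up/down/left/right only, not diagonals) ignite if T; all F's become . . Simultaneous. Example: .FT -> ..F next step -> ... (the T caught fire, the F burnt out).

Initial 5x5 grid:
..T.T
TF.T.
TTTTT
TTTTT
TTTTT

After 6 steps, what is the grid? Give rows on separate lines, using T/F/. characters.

Step 1: 2 trees catch fire, 1 burn out
  ..T.T
  F..T.
  TFTTT
  TTTTT
  TTTTT
Step 2: 3 trees catch fire, 2 burn out
  ..T.T
  ...T.
  F.FTT
  TFTTT
  TTTTT
Step 3: 4 trees catch fire, 3 burn out
  ..T.T
  ...T.
  ...FT
  F.FTT
  TFTTT
Step 4: 5 trees catch fire, 4 burn out
  ..T.T
  ...F.
  ....F
  ...FT
  F.FTT
Step 5: 2 trees catch fire, 5 burn out
  ..T.T
  .....
  .....
  ....F
  ...FT
Step 6: 1 trees catch fire, 2 burn out
  ..T.T
  .....
  .....
  .....
  ....F

..T.T
.....
.....
.....
....F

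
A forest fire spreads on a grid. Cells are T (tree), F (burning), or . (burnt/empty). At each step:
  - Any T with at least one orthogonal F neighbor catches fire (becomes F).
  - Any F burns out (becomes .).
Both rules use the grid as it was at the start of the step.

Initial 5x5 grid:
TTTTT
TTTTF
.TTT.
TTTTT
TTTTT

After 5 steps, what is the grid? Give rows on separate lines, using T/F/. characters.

Step 1: 2 trees catch fire, 1 burn out
  TTTTF
  TTTF.
  .TTT.
  TTTTT
  TTTTT
Step 2: 3 trees catch fire, 2 burn out
  TTTF.
  TTF..
  .TTF.
  TTTTT
  TTTTT
Step 3: 4 trees catch fire, 3 burn out
  TTF..
  TF...
  .TF..
  TTTFT
  TTTTT
Step 4: 6 trees catch fire, 4 burn out
  TF...
  F....
  .F...
  TTF.F
  TTTFT
Step 5: 4 trees catch fire, 6 burn out
  F....
  .....
  .....
  TF...
  TTF.F

F....
.....
.....
TF...
TTF.F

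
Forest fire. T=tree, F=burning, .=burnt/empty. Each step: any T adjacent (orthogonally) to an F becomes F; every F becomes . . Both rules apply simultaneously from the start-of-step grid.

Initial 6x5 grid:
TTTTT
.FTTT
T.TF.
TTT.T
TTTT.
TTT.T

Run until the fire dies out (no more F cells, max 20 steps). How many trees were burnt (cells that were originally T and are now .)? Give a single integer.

Answer: 20

Derivation:
Step 1: +4 fires, +2 burnt (F count now 4)
Step 2: +5 fires, +4 burnt (F count now 5)
Step 3: +3 fires, +5 burnt (F count now 3)
Step 4: +4 fires, +3 burnt (F count now 4)
Step 5: +3 fires, +4 burnt (F count now 3)
Step 6: +1 fires, +3 burnt (F count now 1)
Step 7: +0 fires, +1 burnt (F count now 0)
Fire out after step 7
Initially T: 22, now '.': 28
Total burnt (originally-T cells now '.'): 20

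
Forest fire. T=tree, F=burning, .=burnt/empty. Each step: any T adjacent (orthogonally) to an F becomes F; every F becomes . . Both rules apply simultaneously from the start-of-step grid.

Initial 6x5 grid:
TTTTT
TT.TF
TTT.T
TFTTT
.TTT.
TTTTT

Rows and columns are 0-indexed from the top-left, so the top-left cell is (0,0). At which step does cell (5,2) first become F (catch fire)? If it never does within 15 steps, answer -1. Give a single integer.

Step 1: cell (5,2)='T' (+7 fires, +2 burnt)
Step 2: cell (5,2)='T' (+8 fires, +7 burnt)
Step 3: cell (5,2)='F' (+6 fires, +8 burnt)
  -> target ignites at step 3
Step 4: cell (5,2)='.' (+2 fires, +6 burnt)
Step 5: cell (5,2)='.' (+1 fires, +2 burnt)
Step 6: cell (5,2)='.' (+0 fires, +1 burnt)
  fire out at step 6

3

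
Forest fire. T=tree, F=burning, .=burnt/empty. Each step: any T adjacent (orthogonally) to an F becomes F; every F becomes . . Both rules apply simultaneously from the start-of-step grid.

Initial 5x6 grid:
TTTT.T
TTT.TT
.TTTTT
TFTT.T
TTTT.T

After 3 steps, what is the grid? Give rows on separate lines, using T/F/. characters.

Step 1: 4 trees catch fire, 1 burn out
  TTTT.T
  TTT.TT
  .FTTTT
  F.FT.T
  TFTT.T
Step 2: 5 trees catch fire, 4 burn out
  TTTT.T
  TFT.TT
  ..FTTT
  ...F.T
  F.FT.T
Step 3: 5 trees catch fire, 5 burn out
  TFTT.T
  F.F.TT
  ...FTT
  .....T
  ...F.T

TFTT.T
F.F.TT
...FTT
.....T
...F.T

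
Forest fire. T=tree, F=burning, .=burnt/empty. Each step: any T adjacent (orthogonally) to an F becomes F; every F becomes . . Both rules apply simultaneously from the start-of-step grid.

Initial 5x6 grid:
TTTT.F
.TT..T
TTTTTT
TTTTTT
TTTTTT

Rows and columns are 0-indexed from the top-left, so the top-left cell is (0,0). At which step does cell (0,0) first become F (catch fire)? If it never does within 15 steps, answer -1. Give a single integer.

Step 1: cell (0,0)='T' (+1 fires, +1 burnt)
Step 2: cell (0,0)='T' (+1 fires, +1 burnt)
Step 3: cell (0,0)='T' (+2 fires, +1 burnt)
Step 4: cell (0,0)='T' (+3 fires, +2 burnt)
Step 5: cell (0,0)='T' (+3 fires, +3 burnt)
Step 6: cell (0,0)='T' (+4 fires, +3 burnt)
Step 7: cell (0,0)='T' (+5 fires, +4 burnt)
Step 8: cell (0,0)='T' (+4 fires, +5 burnt)
Step 9: cell (0,0)='F' (+2 fires, +4 burnt)
  -> target ignites at step 9
Step 10: cell (0,0)='.' (+0 fires, +2 burnt)
  fire out at step 10

9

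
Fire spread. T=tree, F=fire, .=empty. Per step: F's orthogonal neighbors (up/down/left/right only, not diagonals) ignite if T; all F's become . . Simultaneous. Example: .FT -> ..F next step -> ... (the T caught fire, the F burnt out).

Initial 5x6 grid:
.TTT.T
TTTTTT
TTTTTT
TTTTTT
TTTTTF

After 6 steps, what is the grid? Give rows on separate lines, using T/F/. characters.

Step 1: 2 trees catch fire, 1 burn out
  .TTT.T
  TTTTTT
  TTTTTT
  TTTTTF
  TTTTF.
Step 2: 3 trees catch fire, 2 burn out
  .TTT.T
  TTTTTT
  TTTTTF
  TTTTF.
  TTTF..
Step 3: 4 trees catch fire, 3 burn out
  .TTT.T
  TTTTTF
  TTTTF.
  TTTF..
  TTF...
Step 4: 5 trees catch fire, 4 burn out
  .TTT.F
  TTTTF.
  TTTF..
  TTF...
  TF....
Step 5: 4 trees catch fire, 5 burn out
  .TTT..
  TTTF..
  TTF...
  TF....
  F.....
Step 6: 4 trees catch fire, 4 burn out
  .TTF..
  TTF...
  TF....
  F.....
  ......

.TTF..
TTF...
TF....
F.....
......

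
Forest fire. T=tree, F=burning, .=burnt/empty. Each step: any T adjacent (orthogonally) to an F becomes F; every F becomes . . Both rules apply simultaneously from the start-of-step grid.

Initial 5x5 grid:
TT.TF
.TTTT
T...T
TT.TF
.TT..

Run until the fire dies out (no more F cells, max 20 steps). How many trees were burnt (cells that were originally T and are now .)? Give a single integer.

Step 1: +4 fires, +2 burnt (F count now 4)
Step 2: +1 fires, +4 burnt (F count now 1)
Step 3: +1 fires, +1 burnt (F count now 1)
Step 4: +1 fires, +1 burnt (F count now 1)
Step 5: +1 fires, +1 burnt (F count now 1)
Step 6: +1 fires, +1 burnt (F count now 1)
Step 7: +0 fires, +1 burnt (F count now 0)
Fire out after step 7
Initially T: 14, now '.': 20
Total burnt (originally-T cells now '.'): 9

Answer: 9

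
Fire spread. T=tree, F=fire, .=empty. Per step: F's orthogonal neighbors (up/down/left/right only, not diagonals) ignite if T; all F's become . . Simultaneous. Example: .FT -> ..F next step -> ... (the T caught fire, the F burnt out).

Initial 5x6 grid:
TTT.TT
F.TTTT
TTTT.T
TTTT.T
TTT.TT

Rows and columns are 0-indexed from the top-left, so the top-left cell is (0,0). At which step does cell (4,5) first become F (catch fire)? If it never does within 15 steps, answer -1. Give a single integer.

Step 1: cell (4,5)='T' (+2 fires, +1 burnt)
Step 2: cell (4,5)='T' (+3 fires, +2 burnt)
Step 3: cell (4,5)='T' (+4 fires, +3 burnt)
Step 4: cell (4,5)='T' (+4 fires, +4 burnt)
Step 5: cell (4,5)='T' (+3 fires, +4 burnt)
Step 6: cell (4,5)='T' (+1 fires, +3 burnt)
Step 7: cell (4,5)='T' (+2 fires, +1 burnt)
Step 8: cell (4,5)='T' (+2 fires, +2 burnt)
Step 9: cell (4,5)='T' (+1 fires, +2 burnt)
Step 10: cell (4,5)='F' (+1 fires, +1 burnt)
  -> target ignites at step 10
Step 11: cell (4,5)='.' (+1 fires, +1 burnt)
Step 12: cell (4,5)='.' (+0 fires, +1 burnt)
  fire out at step 12

10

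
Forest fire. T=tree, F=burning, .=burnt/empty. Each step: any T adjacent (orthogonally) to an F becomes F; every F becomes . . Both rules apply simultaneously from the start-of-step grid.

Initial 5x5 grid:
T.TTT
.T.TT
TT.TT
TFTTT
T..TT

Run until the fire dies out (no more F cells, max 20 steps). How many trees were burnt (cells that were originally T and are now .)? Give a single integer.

Answer: 17

Derivation:
Step 1: +3 fires, +1 burnt (F count now 3)
Step 2: +4 fires, +3 burnt (F count now 4)
Step 3: +3 fires, +4 burnt (F count now 3)
Step 4: +3 fires, +3 burnt (F count now 3)
Step 5: +2 fires, +3 burnt (F count now 2)
Step 6: +2 fires, +2 burnt (F count now 2)
Step 7: +0 fires, +2 burnt (F count now 0)
Fire out after step 7
Initially T: 18, now '.': 24
Total burnt (originally-T cells now '.'): 17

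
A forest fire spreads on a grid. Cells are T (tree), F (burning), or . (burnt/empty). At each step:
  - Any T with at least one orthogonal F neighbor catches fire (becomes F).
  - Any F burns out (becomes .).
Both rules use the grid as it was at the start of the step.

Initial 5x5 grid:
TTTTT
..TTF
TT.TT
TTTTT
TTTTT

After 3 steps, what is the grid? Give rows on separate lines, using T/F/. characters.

Step 1: 3 trees catch fire, 1 burn out
  TTTTF
  ..TF.
  TT.TF
  TTTTT
  TTTTT
Step 2: 4 trees catch fire, 3 burn out
  TTTF.
  ..F..
  TT.F.
  TTTTF
  TTTTT
Step 3: 3 trees catch fire, 4 burn out
  TTF..
  .....
  TT...
  TTTF.
  TTTTF

TTF..
.....
TT...
TTTF.
TTTTF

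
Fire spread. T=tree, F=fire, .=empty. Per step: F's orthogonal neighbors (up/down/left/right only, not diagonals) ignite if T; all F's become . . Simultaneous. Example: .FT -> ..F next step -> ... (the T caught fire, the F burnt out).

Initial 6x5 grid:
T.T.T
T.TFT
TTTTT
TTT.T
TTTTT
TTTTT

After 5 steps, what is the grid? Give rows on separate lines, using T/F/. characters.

Step 1: 3 trees catch fire, 1 burn out
  T.T.T
  T.F.F
  TTTFT
  TTT.T
  TTTTT
  TTTTT
Step 2: 4 trees catch fire, 3 burn out
  T.F.F
  T....
  TTF.F
  TTT.T
  TTTTT
  TTTTT
Step 3: 3 trees catch fire, 4 burn out
  T....
  T....
  TF...
  TTF.F
  TTTTT
  TTTTT
Step 4: 4 trees catch fire, 3 burn out
  T....
  T....
  F....
  TF...
  TTFTF
  TTTTT
Step 5: 6 trees catch fire, 4 burn out
  T....
  F....
  .....
  F....
  TF.F.
  TTFTF

T....
F....
.....
F....
TF.F.
TTFTF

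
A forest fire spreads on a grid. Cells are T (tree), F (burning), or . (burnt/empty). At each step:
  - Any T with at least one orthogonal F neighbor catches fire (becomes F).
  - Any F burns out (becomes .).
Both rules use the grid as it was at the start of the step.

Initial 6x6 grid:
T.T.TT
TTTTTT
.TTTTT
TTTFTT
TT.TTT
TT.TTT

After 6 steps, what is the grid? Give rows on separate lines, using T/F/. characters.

Step 1: 4 trees catch fire, 1 burn out
  T.T.TT
  TTTTTT
  .TTFTT
  TTF.FT
  TT.FTT
  TT.TTT
Step 2: 7 trees catch fire, 4 burn out
  T.T.TT
  TTTFTT
  .TF.FT
  TF...F
  TT..FT
  TT.FTT
Step 3: 8 trees catch fire, 7 burn out
  T.T.TT
  TTF.FT
  .F...F
  F.....
  TF...F
  TT..FT
Step 4: 7 trees catch fire, 8 burn out
  T.F.FT
  TF...F
  ......
  ......
  F.....
  TF...F
Step 5: 3 trees catch fire, 7 burn out
  T....F
  F.....
  ......
  ......
  ......
  F.....
Step 6: 1 trees catch fire, 3 burn out
  F.....
  ......
  ......
  ......
  ......
  ......

F.....
......
......
......
......
......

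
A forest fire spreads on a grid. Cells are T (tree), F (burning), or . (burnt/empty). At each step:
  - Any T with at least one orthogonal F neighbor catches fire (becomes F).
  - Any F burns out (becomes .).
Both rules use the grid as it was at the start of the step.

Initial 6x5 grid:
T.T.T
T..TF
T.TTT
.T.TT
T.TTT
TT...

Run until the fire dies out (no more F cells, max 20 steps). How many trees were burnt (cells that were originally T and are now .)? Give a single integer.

Step 1: +3 fires, +1 burnt (F count now 3)
Step 2: +2 fires, +3 burnt (F count now 2)
Step 3: +3 fires, +2 burnt (F count now 3)
Step 4: +1 fires, +3 burnt (F count now 1)
Step 5: +1 fires, +1 burnt (F count now 1)
Step 6: +0 fires, +1 burnt (F count now 0)
Fire out after step 6
Initially T: 18, now '.': 22
Total burnt (originally-T cells now '.'): 10

Answer: 10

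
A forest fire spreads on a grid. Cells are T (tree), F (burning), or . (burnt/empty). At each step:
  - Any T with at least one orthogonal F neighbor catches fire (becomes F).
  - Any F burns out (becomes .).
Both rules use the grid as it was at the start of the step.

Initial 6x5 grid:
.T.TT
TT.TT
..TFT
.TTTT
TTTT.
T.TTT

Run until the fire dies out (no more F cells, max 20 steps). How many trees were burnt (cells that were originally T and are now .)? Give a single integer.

Step 1: +4 fires, +1 burnt (F count now 4)
Step 2: +5 fires, +4 burnt (F count now 5)
Step 3: +4 fires, +5 burnt (F count now 4)
Step 4: +3 fires, +4 burnt (F count now 3)
Step 5: +1 fires, +3 burnt (F count now 1)
Step 6: +1 fires, +1 burnt (F count now 1)
Step 7: +0 fires, +1 burnt (F count now 0)
Fire out after step 7
Initially T: 21, now '.': 27
Total burnt (originally-T cells now '.'): 18

Answer: 18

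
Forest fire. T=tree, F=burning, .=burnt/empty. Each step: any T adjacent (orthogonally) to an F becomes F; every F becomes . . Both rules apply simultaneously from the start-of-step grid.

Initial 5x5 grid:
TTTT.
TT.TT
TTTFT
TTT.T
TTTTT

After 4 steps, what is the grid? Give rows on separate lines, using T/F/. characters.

Step 1: 3 trees catch fire, 1 burn out
  TTTT.
  TT.FT
  TTF.F
  TTT.T
  TTTTT
Step 2: 5 trees catch fire, 3 burn out
  TTTF.
  TT..F
  TF...
  TTF.F
  TTTTT
Step 3: 6 trees catch fire, 5 burn out
  TTF..
  TF...
  F....
  TF...
  TTFTF
Step 4: 5 trees catch fire, 6 burn out
  TF...
  F....
  .....
  F....
  TF.F.

TF...
F....
.....
F....
TF.F.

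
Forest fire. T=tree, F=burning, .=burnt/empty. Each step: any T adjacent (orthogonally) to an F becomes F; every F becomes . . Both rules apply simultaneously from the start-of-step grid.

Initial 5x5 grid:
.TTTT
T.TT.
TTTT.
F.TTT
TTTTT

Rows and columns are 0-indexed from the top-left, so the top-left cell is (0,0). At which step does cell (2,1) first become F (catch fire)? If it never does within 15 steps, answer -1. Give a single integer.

Step 1: cell (2,1)='T' (+2 fires, +1 burnt)
Step 2: cell (2,1)='F' (+3 fires, +2 burnt)
  -> target ignites at step 2
Step 3: cell (2,1)='.' (+2 fires, +3 burnt)
Step 4: cell (2,1)='.' (+4 fires, +2 burnt)
Step 5: cell (2,1)='.' (+4 fires, +4 burnt)
Step 6: cell (2,1)='.' (+3 fires, +4 burnt)
Step 7: cell (2,1)='.' (+1 fires, +3 burnt)
Step 8: cell (2,1)='.' (+0 fires, +1 burnt)
  fire out at step 8

2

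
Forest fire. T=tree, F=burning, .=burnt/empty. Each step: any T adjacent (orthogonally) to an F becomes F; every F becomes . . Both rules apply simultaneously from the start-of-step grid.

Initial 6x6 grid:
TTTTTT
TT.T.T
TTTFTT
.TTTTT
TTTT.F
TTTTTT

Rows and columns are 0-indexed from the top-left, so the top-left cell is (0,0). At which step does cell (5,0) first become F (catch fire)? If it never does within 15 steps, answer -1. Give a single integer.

Step 1: cell (5,0)='T' (+6 fires, +2 burnt)
Step 2: cell (5,0)='T' (+7 fires, +6 burnt)
Step 3: cell (5,0)='T' (+8 fires, +7 burnt)
Step 4: cell (5,0)='T' (+5 fires, +8 burnt)
Step 5: cell (5,0)='T' (+3 fires, +5 burnt)
Step 6: cell (5,0)='F' (+1 fires, +3 burnt)
  -> target ignites at step 6
Step 7: cell (5,0)='.' (+0 fires, +1 burnt)
  fire out at step 7

6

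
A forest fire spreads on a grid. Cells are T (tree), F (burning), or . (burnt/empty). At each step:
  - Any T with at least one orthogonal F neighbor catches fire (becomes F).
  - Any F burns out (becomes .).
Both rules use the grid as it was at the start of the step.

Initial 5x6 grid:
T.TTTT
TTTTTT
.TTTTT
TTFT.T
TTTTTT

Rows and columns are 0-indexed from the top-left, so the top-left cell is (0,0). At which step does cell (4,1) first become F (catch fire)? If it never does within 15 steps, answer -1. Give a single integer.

Step 1: cell (4,1)='T' (+4 fires, +1 burnt)
Step 2: cell (4,1)='F' (+6 fires, +4 burnt)
  -> target ignites at step 2
Step 3: cell (4,1)='.' (+6 fires, +6 burnt)
Step 4: cell (4,1)='.' (+5 fires, +6 burnt)
Step 5: cell (4,1)='.' (+4 fires, +5 burnt)
Step 6: cell (4,1)='.' (+1 fires, +4 burnt)
Step 7: cell (4,1)='.' (+0 fires, +1 burnt)
  fire out at step 7

2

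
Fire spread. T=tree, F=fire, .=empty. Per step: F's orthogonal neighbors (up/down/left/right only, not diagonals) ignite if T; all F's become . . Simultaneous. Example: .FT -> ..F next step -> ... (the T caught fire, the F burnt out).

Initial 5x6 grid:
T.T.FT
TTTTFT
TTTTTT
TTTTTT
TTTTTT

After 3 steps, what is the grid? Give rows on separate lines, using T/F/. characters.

Step 1: 4 trees catch fire, 2 burn out
  T.T..F
  TTTF.F
  TTTTFT
  TTTTTT
  TTTTTT
Step 2: 4 trees catch fire, 4 burn out
  T.T...
  TTF...
  TTTF.F
  TTTTFT
  TTTTTT
Step 3: 6 trees catch fire, 4 burn out
  T.F...
  TF....
  TTF...
  TTTF.F
  TTTTFT

T.F...
TF....
TTF...
TTTF.F
TTTTFT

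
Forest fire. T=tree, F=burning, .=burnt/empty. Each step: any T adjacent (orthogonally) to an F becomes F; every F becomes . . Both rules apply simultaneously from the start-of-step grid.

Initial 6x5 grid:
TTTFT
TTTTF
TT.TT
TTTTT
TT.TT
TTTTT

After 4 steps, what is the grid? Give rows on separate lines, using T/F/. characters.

Step 1: 4 trees catch fire, 2 burn out
  TTF.F
  TTTF.
  TT.TF
  TTTTT
  TT.TT
  TTTTT
Step 2: 4 trees catch fire, 4 burn out
  TF...
  TTF..
  TT.F.
  TTTTF
  TT.TT
  TTTTT
Step 3: 4 trees catch fire, 4 burn out
  F....
  TF...
  TT...
  TTTF.
  TT.TF
  TTTTT
Step 4: 5 trees catch fire, 4 burn out
  .....
  F....
  TF...
  TTF..
  TT.F.
  TTTTF

.....
F....
TF...
TTF..
TT.F.
TTTTF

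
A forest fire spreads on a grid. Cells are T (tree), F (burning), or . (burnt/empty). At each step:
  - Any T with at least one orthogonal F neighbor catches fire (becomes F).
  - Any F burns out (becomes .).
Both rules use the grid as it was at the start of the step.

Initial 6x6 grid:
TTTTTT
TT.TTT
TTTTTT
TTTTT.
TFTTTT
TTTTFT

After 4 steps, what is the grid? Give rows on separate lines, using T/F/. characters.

Step 1: 7 trees catch fire, 2 burn out
  TTTTTT
  TT.TTT
  TTTTTT
  TFTTT.
  F.FTFT
  TFTF.F
Step 2: 8 trees catch fire, 7 burn out
  TTTTTT
  TT.TTT
  TFTTTT
  F.FTF.
  ...F.F
  F.F...
Step 3: 5 trees catch fire, 8 burn out
  TTTTTT
  TF.TTT
  F.FTFT
  ...F..
  ......
  ......
Step 4: 5 trees catch fire, 5 burn out
  TFTTTT
  F..TFT
  ...F.F
  ......
  ......
  ......

TFTTTT
F..TFT
...F.F
......
......
......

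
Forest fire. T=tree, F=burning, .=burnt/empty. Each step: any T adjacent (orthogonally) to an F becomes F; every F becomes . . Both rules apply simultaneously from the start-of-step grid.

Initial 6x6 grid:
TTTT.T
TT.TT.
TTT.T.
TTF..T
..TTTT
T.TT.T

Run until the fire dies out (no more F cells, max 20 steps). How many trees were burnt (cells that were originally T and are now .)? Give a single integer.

Step 1: +3 fires, +1 burnt (F count now 3)
Step 2: +4 fires, +3 burnt (F count now 4)
Step 3: +4 fires, +4 burnt (F count now 4)
Step 4: +3 fires, +4 burnt (F count now 3)
Step 5: +4 fires, +3 burnt (F count now 4)
Step 6: +1 fires, +4 burnt (F count now 1)
Step 7: +1 fires, +1 burnt (F count now 1)
Step 8: +1 fires, +1 burnt (F count now 1)
Step 9: +1 fires, +1 burnt (F count now 1)
Step 10: +0 fires, +1 burnt (F count now 0)
Fire out after step 10
Initially T: 24, now '.': 34
Total burnt (originally-T cells now '.'): 22

Answer: 22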